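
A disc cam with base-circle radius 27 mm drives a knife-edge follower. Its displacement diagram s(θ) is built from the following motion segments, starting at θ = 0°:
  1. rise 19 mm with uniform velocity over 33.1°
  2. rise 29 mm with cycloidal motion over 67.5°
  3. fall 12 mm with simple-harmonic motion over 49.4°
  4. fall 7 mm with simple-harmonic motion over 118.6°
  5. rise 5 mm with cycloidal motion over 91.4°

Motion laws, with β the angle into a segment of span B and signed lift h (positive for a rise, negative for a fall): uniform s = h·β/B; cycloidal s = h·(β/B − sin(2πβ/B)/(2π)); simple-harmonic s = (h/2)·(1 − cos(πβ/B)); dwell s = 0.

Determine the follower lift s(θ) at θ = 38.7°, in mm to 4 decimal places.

seg 1 [0°–33.1°] uniform, h=19: full span → s += 19 → s = 19.0000
seg 2 [33.1°–100.6°] cycloidal, h=29: θ=38.7° here. β=5.6, B=67.5. 29·(0.0830 − sin(2π·0.0830)/(2π)) = 0.1075 → s = 19.1075

19.1075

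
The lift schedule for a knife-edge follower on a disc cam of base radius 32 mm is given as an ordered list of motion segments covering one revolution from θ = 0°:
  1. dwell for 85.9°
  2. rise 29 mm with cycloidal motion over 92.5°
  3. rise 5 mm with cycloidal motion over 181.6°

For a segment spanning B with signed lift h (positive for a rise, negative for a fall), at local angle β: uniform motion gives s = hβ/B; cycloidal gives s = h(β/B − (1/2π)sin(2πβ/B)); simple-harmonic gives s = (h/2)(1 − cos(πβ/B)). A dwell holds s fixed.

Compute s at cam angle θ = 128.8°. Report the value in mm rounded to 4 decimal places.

seg 1 [0°–85.9°] dwell: s stays 0.0000
seg 2 [85.9°–178.4°] cycloidal, h=29: θ=128.8° here. β=42.9, B=92.5. 29·(0.4638 − sin(2π·0.4638)/(2π)) = 12.4085 → s = 12.4085

12.4085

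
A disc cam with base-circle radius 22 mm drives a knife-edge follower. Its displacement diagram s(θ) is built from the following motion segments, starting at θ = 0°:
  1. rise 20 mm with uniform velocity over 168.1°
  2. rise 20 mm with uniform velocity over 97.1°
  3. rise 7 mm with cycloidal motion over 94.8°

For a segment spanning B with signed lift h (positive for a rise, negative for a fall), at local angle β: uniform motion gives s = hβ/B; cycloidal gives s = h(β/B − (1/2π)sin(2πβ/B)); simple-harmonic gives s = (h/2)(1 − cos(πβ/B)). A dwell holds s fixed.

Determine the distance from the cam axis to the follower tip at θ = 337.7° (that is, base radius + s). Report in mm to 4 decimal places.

seg 1 [0°–168.1°] uniform, h=20: full span → s += 20 → s = 20.0000
seg 2 [168.1°–265.2°] uniform, h=20: full span → s += 20 → s = 40.0000
seg 3 [265.2°–360°] cycloidal, h=7: θ=337.7° here. β=72.5, B=94.8. 7·(0.7648 − sin(2π·0.7648)/(2π)) = 6.4627 → s = 46.4627
radial distance = base radius + s = 22 + 46.4627 = 68.4627

68.4627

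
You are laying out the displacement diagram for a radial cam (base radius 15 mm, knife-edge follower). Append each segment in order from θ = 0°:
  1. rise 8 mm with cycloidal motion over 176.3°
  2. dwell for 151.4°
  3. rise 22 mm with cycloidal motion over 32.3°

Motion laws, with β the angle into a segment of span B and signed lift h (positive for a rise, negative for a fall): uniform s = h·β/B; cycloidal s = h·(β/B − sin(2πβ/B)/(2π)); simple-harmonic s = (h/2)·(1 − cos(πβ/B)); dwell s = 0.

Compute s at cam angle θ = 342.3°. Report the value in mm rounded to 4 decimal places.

seg 1 [0°–176.3°] cycloidal, h=8: full span → s += 8 → s = 8.0000
seg 2 [176.3°–327.7°] dwell: s stays 8.0000
seg 3 [327.7°–360°] cycloidal, h=22: θ=342.3° here. β=14.6, B=32.3. 22·(0.4520 − sin(2π·0.4520)/(2π)) = 8.9045 → s = 16.9045

16.9045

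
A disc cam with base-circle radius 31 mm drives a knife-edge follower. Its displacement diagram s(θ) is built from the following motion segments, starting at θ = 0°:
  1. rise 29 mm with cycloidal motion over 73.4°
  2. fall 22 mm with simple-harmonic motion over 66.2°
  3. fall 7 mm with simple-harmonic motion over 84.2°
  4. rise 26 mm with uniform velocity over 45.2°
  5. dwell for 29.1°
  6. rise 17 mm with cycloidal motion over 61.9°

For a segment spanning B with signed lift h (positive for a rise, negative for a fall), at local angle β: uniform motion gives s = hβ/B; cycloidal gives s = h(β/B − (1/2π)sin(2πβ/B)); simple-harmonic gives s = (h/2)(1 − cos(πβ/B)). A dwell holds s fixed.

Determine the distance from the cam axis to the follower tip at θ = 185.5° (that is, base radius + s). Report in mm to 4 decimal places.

seg 1 [0°–73.4°] cycloidal, h=29: full span → s += 29 → s = 29.0000
seg 2 [73.4°–139.6°] simple-harmonic, h=-22: full span → s += -22 → s = 7.0000
seg 3 [139.6°–223.8°] simple-harmonic, h=-7: θ=185.5° here. β=45.9, B=84.2. -7/2·(1 − cos(π·0.5451)) = -3.9946 → s = 3.0054
radial distance = base radius + s = 31 + 3.0054 = 34.0054

34.0054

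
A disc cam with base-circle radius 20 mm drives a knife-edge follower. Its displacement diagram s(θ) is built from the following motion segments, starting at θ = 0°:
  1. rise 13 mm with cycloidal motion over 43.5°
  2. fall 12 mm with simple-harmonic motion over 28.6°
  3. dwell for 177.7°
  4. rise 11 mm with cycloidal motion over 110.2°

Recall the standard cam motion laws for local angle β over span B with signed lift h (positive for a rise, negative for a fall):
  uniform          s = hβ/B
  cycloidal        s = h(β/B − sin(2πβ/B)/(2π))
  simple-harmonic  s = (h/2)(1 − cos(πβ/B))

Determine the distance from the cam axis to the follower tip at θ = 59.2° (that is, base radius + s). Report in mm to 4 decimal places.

seg 1 [0°–43.5°] cycloidal, h=13: full span → s += 13 → s = 13.0000
seg 2 [43.5°–72.1°] simple-harmonic, h=-12: θ=59.2° here. β=15.7, B=28.6. -12/2·(1 − cos(π·0.5490)) = -6.9191 → s = 6.0809
radial distance = base radius + s = 20 + 6.0809 = 26.0809

26.0809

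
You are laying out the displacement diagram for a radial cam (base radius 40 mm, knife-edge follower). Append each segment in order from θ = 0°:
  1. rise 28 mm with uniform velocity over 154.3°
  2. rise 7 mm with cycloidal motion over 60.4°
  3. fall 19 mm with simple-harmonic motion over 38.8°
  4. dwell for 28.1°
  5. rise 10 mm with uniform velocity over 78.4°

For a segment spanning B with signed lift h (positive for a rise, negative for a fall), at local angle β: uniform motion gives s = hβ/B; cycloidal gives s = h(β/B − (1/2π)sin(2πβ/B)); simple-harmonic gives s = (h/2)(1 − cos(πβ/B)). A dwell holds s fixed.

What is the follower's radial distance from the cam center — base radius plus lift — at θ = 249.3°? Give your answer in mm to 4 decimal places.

seg 1 [0°–154.3°] uniform, h=28: full span → s += 28 → s = 28.0000
seg 2 [154.3°–214.7°] cycloidal, h=7: full span → s += 7 → s = 35.0000
seg 3 [214.7°–253.5°] simple-harmonic, h=-19: θ=249.3° here. β=34.6, B=38.8. -19/2·(1 − cos(π·0.8918)) = -18.4559 → s = 16.5441
radial distance = base radius + s = 40 + 16.5441 = 56.5441

56.5441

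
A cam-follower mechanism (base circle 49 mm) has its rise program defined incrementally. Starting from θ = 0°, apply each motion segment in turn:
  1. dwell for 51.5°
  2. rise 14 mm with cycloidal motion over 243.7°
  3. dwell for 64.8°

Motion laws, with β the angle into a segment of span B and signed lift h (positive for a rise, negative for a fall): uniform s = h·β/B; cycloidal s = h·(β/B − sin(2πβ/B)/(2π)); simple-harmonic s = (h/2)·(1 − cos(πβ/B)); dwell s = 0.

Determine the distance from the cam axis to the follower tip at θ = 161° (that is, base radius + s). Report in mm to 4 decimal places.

seg 1 [0°–51.5°] dwell: s stays 0.0000
seg 2 [51.5°–295.2°] cycloidal, h=14: θ=161° here. β=109.5, B=243.7. 14·(0.4493 − sin(2π·0.4493)/(2π)) = 5.5930 → s = 5.5930
radial distance = base radius + s = 49 + 5.5930 = 54.5930

54.5930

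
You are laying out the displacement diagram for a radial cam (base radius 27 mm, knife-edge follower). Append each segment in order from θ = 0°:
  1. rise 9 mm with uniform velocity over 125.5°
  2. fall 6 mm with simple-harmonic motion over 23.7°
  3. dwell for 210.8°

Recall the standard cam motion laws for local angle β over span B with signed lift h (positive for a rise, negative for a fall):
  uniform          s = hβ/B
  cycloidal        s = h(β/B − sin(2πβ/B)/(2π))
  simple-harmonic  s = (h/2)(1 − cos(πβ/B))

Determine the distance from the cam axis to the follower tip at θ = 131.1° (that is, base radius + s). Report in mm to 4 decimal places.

seg 1 [0°–125.5°] uniform, h=9: full span → s += 9 → s = 9.0000
seg 2 [125.5°–149.2°] simple-harmonic, h=-6: θ=131.1° here. β=5.6, B=23.7. -6/2·(1 − cos(π·0.2363)) = -0.7893 → s = 8.2107
radial distance = base radius + s = 27 + 8.2107 = 35.2107

35.2107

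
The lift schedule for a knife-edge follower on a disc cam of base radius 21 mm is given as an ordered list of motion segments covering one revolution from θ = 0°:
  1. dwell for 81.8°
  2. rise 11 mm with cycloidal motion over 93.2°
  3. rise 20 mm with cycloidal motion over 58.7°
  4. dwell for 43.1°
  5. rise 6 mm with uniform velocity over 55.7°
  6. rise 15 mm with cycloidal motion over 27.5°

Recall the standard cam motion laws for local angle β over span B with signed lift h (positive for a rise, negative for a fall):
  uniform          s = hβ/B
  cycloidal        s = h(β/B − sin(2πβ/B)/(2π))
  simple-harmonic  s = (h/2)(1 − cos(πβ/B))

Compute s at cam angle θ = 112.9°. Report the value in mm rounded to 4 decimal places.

seg 1 [0°–81.8°] dwell: s stays 0.0000
seg 2 [81.8°–175°] cycloidal, h=11: θ=112.9° here. β=31.1, B=93.2. 11·(0.3337 − sin(2π·0.3337)/(2π)) = 2.1564 → s = 2.1564

2.1564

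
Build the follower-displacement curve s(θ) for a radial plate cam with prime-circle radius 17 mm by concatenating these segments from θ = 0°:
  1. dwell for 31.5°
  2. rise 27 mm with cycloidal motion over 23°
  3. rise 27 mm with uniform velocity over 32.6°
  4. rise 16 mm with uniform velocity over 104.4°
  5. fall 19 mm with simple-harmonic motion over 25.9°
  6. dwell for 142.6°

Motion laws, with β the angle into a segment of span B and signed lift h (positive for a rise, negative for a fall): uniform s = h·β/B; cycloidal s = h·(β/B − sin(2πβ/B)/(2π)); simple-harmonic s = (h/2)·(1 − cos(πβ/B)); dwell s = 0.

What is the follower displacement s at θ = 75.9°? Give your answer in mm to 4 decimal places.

seg 1 [0°–31.5°] dwell: s stays 0.0000
seg 2 [31.5°–54.5°] cycloidal, h=27: full span → s += 27 → s = 27.0000
seg 3 [54.5°–87.1°] uniform, h=27: θ=75.9° here. β=21.4, B=32.6. 27·21.4/32.6 = 17.7239 → s = 44.7239

44.7239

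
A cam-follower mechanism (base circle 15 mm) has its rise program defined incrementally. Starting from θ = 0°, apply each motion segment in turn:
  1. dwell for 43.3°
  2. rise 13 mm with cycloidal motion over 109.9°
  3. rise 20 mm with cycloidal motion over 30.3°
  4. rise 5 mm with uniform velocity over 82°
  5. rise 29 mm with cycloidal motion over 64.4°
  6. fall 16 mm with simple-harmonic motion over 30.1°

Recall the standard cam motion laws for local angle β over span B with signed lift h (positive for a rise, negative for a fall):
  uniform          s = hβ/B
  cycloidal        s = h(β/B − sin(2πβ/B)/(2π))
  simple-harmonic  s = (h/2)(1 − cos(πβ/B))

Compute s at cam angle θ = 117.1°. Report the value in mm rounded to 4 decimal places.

seg 1 [0°–43.3°] dwell: s stays 0.0000
seg 2 [43.3°–153.2°] cycloidal, h=13: θ=117.1° here. β=73.8, B=109.9. 13·(0.6715 − sin(2π·0.6715)/(2π)) = 10.5523 → s = 10.5523

10.5523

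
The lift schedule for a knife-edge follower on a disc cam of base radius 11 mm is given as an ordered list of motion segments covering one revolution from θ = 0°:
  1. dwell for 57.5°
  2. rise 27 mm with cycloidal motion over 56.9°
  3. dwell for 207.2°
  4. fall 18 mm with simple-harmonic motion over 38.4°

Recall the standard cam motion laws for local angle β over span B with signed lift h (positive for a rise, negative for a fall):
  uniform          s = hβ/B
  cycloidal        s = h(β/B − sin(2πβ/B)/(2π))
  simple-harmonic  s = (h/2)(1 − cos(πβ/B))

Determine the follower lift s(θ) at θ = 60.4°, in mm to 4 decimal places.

seg 1 [0°–57.5°] dwell: s stays 0.0000
seg 2 [57.5°–114.4°] cycloidal, h=27: θ=60.4° here. β=2.9, B=56.9. 27·(0.0510 − sin(2π·0.0510)/(2π)) = 0.0234 → s = 0.0234

0.0234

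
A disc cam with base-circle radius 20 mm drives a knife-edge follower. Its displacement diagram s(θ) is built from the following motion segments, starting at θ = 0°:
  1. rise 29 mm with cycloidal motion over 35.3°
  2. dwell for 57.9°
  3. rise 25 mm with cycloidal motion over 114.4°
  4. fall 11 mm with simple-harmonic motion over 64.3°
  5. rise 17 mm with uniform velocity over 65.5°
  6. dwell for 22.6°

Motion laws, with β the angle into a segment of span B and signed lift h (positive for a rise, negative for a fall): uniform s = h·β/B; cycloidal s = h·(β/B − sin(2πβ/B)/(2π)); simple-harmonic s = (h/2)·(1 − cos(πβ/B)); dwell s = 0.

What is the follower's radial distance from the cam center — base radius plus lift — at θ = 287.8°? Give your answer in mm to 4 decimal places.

seg 1 [0°–35.3°] cycloidal, h=29: full span → s += 29 → s = 29.0000
seg 2 [35.3°–93.2°] dwell: s stays 29.0000
seg 3 [93.2°–207.6°] cycloidal, h=25: full span → s += 25 → s = 54.0000
seg 4 [207.6°–271.9°] simple-harmonic, h=-11: full span → s += -11 → s = 43.0000
seg 5 [271.9°–337.4°] uniform, h=17: θ=287.8° here. β=15.9, B=65.5. 17·15.9/65.5 = 4.1267 → s = 47.1267
radial distance = base radius + s = 20 + 47.1267 = 67.1267

67.1267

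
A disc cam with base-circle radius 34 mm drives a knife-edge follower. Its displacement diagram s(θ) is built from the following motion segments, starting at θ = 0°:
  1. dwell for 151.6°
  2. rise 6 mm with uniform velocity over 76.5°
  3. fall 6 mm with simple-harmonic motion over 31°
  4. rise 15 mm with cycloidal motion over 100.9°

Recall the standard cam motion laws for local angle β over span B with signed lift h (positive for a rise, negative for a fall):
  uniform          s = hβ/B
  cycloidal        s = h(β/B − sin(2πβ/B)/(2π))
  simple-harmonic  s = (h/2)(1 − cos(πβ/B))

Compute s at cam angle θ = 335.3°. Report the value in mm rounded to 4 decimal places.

seg 1 [0°–151.6°] dwell: s stays 0.0000
seg 2 [151.6°–228.1°] uniform, h=6: full span → s += 6 → s = 6.0000
seg 3 [228.1°–259.1°] simple-harmonic, h=-6: full span → s += -6 → s = 0.0000
seg 4 [259.1°–360°] cycloidal, h=15: θ=335.3° here. β=76.2, B=100.9. 15·(0.7552 − sin(2π·0.7552)/(2π)) = 13.7141 → s = 13.7141

13.7141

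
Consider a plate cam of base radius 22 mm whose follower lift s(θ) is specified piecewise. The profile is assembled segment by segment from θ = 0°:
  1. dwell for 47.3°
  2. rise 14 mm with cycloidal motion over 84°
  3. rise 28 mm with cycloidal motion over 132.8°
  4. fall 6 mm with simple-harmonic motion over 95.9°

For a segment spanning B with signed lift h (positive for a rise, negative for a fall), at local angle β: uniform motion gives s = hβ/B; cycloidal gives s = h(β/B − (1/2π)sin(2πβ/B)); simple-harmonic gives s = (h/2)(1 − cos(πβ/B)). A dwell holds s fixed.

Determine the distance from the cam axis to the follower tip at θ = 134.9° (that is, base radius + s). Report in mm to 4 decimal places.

seg 1 [0°–47.3°] dwell: s stays 0.0000
seg 2 [47.3°–131.3°] cycloidal, h=14: full span → s += 14 → s = 14.0000
seg 3 [131.3°–264.1°] cycloidal, h=28: θ=134.9° here. β=3.6, B=132.8. 28·(0.0271 − sin(2π·0.0271)/(2π)) = 0.0037 → s = 14.0037
radial distance = base radius + s = 22 + 14.0037 = 36.0037

36.0037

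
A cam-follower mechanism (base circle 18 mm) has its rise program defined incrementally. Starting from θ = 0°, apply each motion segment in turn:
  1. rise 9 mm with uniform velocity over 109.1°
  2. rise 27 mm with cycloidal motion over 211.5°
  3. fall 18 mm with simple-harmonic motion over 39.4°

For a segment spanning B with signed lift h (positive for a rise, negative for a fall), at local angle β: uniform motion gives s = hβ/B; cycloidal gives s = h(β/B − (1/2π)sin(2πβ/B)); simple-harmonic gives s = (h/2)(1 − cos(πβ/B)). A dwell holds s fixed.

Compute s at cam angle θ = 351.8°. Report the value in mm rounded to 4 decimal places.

seg 1 [0°–109.1°] uniform, h=9: full span → s += 9 → s = 9.0000
seg 2 [109.1°–320.6°] cycloidal, h=27: full span → s += 27 → s = 36.0000
seg 3 [320.6°–360°] simple-harmonic, h=-18: θ=351.8° here. β=31.2, B=39.4. -18/2·(1 − cos(π·0.7919)) = -16.1438 → s = 19.8562

19.8562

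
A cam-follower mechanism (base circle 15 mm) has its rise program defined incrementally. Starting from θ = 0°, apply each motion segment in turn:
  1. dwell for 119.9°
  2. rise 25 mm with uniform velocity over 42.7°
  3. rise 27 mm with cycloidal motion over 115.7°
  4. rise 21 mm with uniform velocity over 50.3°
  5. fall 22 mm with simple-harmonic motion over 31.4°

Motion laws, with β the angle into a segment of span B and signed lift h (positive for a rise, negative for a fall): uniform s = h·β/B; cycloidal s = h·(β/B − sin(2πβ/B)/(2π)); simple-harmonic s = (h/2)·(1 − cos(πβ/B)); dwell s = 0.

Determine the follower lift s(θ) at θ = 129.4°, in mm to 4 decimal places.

seg 1 [0°–119.9°] dwell: s stays 0.0000
seg 2 [119.9°–162.6°] uniform, h=25: θ=129.4° here. β=9.5, B=42.7. 25·9.5/42.7 = 5.5621 → s = 5.5621

5.5621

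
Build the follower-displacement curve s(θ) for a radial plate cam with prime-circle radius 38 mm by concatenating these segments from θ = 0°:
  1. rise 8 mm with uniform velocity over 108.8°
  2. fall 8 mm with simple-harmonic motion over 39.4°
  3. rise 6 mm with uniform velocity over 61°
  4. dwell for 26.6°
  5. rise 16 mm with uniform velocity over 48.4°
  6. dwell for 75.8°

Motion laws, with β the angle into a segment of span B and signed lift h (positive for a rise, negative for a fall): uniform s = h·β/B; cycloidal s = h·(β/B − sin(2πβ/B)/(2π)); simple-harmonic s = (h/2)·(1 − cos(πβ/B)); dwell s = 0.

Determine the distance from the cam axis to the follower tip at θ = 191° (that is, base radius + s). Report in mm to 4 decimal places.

seg 1 [0°–108.8°] uniform, h=8: full span → s += 8 → s = 8.0000
seg 2 [108.8°–148.2°] simple-harmonic, h=-8: full span → s += -8 → s = 0.0000
seg 3 [148.2°–209.2°] uniform, h=6: θ=191° here. β=42.8, B=61. 6·42.8/61 = 4.2098 → s = 4.2098
radial distance = base radius + s = 38 + 4.2098 = 42.2098

42.2098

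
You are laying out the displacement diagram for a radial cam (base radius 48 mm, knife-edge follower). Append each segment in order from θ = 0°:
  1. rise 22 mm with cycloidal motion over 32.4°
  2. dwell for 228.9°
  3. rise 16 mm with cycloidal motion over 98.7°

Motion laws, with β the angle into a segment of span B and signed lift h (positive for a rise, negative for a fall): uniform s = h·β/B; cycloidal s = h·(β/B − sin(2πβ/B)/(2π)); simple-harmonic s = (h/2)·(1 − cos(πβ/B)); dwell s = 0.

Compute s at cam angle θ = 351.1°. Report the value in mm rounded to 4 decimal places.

seg 1 [0°–32.4°] cycloidal, h=22: full span → s += 22 → s = 22.0000
seg 2 [32.4°–261.3°] dwell: s stays 22.0000
seg 3 [261.3°–360°] cycloidal, h=16: θ=351.1° here. β=89.8, B=98.7. 16·(0.9098 − sin(2π·0.9098)/(2π)) = 15.9240 → s = 37.9240

37.9240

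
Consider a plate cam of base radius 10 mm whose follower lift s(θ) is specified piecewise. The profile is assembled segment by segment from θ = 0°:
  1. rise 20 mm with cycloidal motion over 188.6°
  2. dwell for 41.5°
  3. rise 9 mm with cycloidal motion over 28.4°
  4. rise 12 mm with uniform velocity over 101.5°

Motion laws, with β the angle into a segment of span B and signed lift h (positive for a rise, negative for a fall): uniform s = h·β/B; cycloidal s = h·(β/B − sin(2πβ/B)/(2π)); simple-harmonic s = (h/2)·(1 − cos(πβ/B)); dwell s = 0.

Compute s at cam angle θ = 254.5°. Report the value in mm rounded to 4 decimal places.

seg 1 [0°–188.6°] cycloidal, h=20: full span → s += 20 → s = 20.0000
seg 2 [188.6°–230.1°] dwell: s stays 20.0000
seg 3 [230.1°–258.5°] cycloidal, h=9: θ=254.5° here. β=24.4, B=28.4. 9·(0.8592 − sin(2π·0.8592)/(2π)) = 8.8409 → s = 28.8409

28.8409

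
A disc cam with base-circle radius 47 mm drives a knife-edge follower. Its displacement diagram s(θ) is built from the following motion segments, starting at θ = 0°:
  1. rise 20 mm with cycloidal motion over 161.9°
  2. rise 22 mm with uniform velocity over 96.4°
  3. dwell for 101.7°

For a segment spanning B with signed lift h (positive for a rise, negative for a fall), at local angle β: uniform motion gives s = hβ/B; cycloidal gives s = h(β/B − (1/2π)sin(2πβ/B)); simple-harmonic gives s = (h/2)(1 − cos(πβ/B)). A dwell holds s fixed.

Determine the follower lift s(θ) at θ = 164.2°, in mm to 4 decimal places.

seg 1 [0°–161.9°] cycloidal, h=20: full span → s += 20 → s = 20.0000
seg 2 [161.9°–258.3°] uniform, h=22: θ=164.2° here. β=2.3, B=96.4. 22·2.3/96.4 = 0.5249 → s = 20.5249

20.5249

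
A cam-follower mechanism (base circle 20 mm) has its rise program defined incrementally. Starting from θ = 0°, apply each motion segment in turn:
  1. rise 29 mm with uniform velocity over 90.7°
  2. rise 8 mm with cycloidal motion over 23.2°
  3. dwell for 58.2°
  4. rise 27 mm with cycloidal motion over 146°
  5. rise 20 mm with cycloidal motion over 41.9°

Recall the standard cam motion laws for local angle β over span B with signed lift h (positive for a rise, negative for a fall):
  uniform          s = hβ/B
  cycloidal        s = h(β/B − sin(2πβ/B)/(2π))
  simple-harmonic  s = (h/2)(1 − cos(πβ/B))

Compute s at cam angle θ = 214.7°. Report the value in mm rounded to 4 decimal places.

seg 1 [0°–90.7°] uniform, h=29: full span → s += 29 → s = 29.0000
seg 2 [90.7°–113.9°] cycloidal, h=8: full span → s += 8 → s = 37.0000
seg 3 [113.9°–172.1°] dwell: s stays 37.0000
seg 4 [172.1°–318.1°] cycloidal, h=27: θ=214.7° here. β=42.6, B=146. 27·(0.2918 − sin(2π·0.2918)/(2π)) = 3.7281 → s = 40.7281

40.7281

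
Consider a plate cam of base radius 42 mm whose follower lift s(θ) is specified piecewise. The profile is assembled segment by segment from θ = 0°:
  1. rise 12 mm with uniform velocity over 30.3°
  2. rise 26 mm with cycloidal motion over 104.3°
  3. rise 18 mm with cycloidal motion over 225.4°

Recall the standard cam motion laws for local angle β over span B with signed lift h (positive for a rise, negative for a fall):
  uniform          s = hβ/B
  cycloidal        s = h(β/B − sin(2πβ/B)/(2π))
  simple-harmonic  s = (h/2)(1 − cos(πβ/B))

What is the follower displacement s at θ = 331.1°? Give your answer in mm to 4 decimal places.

seg 1 [0°–30.3°] uniform, h=12: full span → s += 12 → s = 12.0000
seg 2 [30.3°–134.6°] cycloidal, h=26: full span → s += 26 → s = 38.0000
seg 3 [134.6°–360°] cycloidal, h=18: θ=331.1° here. β=196.5, B=225.4. 18·(0.8718 − sin(2π·0.8718)/(2π)) = 17.7583 → s = 55.7583

55.7583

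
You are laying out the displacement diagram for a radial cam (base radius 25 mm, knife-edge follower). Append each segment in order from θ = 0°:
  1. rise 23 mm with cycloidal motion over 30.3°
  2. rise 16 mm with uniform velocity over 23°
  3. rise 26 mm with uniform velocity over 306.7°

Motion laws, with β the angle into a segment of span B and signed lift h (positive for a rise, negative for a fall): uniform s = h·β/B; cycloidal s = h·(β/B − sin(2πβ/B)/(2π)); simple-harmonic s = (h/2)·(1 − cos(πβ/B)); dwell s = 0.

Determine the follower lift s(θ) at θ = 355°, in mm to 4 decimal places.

seg 1 [0°–30.3°] cycloidal, h=23: full span → s += 23 → s = 23.0000
seg 2 [30.3°–53.3°] uniform, h=16: full span → s += 16 → s = 39.0000
seg 3 [53.3°–360°] uniform, h=26: θ=355° here. β=301.7, B=306.7. 26·301.7/306.7 = 25.5761 → s = 64.5761

64.5761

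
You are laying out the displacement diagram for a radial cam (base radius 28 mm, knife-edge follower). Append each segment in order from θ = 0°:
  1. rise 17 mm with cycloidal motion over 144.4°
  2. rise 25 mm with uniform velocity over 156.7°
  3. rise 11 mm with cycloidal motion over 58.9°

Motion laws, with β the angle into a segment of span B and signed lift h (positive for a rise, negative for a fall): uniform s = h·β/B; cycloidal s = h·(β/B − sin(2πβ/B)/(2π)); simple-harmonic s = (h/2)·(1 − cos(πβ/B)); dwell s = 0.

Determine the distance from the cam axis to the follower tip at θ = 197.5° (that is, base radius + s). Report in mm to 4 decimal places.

seg 1 [0°–144.4°] cycloidal, h=17: full span → s += 17 → s = 17.0000
seg 2 [144.4°–301.1°] uniform, h=25: θ=197.5° here. β=53.1, B=156.7. 25·53.1/156.7 = 8.4716 → s = 25.4716
radial distance = base radius + s = 28 + 25.4716 = 53.4716

53.4716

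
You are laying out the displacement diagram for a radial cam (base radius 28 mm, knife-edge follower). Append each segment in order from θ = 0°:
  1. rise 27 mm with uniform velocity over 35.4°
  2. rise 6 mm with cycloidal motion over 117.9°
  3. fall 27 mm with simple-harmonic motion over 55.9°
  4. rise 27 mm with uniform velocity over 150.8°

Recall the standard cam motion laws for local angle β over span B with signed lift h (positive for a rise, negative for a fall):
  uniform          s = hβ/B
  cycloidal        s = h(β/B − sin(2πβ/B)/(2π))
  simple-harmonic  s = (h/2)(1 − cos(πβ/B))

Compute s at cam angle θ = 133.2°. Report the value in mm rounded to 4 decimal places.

seg 1 [0°–35.4°] uniform, h=27: full span → s += 27 → s = 27.0000
seg 2 [35.4°–153.3°] cycloidal, h=6: θ=133.2° here. β=97.8, B=117.9. 6·(0.8295 − sin(2π·0.8295)/(2π)) = 5.8153 → s = 32.8153

32.8153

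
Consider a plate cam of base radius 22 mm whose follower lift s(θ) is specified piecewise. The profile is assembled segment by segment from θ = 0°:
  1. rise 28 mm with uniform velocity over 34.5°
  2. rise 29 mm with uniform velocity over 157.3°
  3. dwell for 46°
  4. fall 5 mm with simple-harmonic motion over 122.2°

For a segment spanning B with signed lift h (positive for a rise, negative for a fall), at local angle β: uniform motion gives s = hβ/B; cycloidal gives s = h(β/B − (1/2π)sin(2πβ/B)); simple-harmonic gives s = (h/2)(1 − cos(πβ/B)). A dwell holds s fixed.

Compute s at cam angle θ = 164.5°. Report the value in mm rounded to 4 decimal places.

seg 1 [0°–34.5°] uniform, h=28: full span → s += 28 → s = 28.0000
seg 2 [34.5°–191.8°] uniform, h=29: θ=164.5° here. β=130, B=157.3. 29·130/157.3 = 23.9669 → s = 51.9669

51.9669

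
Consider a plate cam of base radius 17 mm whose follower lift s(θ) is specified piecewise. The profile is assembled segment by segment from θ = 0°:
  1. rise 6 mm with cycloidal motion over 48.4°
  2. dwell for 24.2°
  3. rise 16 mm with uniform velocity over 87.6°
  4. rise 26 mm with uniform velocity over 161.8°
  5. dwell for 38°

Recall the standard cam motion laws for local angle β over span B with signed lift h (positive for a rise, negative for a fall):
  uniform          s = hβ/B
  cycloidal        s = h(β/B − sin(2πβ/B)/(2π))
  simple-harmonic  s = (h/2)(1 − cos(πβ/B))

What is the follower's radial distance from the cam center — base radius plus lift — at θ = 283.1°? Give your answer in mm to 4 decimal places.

seg 1 [0°–48.4°] cycloidal, h=6: full span → s += 6 → s = 6.0000
seg 2 [48.4°–72.6°] dwell: s stays 6.0000
seg 3 [72.6°–160.2°] uniform, h=16: full span → s += 16 → s = 22.0000
seg 4 [160.2°–322°] uniform, h=26: θ=283.1° here. β=122.9, B=161.8. 26·122.9/161.8 = 19.7491 → s = 41.7491
radial distance = base radius + s = 17 + 41.7491 = 58.7491

58.7491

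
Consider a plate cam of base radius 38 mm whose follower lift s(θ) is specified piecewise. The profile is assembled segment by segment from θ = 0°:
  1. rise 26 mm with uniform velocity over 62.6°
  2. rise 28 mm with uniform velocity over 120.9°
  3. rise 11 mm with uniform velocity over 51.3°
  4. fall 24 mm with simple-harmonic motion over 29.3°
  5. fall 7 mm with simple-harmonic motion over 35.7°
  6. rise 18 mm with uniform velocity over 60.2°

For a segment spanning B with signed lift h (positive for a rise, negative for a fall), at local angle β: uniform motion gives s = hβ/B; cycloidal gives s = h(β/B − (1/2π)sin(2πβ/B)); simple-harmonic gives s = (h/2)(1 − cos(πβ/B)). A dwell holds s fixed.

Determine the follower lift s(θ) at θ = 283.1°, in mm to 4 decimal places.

seg 1 [0°–62.6°] uniform, h=26: full span → s += 26 → s = 26.0000
seg 2 [62.6°–183.5°] uniform, h=28: full span → s += 28 → s = 54.0000
seg 3 [183.5°–234.8°] uniform, h=11: full span → s += 11 → s = 65.0000
seg 4 [234.8°–264.1°] simple-harmonic, h=-24: full span → s += -24 → s = 41.0000
seg 5 [264.1°–299.8°] simple-harmonic, h=-7: θ=283.1° here. β=19, B=35.7. -7/2·(1 − cos(π·0.5322)) = -3.8536 → s = 37.1464

37.1464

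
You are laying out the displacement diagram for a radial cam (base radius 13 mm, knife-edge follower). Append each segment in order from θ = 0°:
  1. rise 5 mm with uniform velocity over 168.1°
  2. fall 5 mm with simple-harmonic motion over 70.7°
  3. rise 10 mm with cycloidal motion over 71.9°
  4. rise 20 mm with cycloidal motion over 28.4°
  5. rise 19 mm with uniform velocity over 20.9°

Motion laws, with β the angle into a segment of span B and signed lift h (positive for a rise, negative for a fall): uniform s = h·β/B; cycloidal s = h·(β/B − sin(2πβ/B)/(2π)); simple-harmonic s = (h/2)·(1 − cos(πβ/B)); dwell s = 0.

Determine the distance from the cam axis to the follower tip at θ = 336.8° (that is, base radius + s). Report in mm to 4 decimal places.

seg 1 [0°–168.1°] uniform, h=5: full span → s += 5 → s = 5.0000
seg 2 [168.1°–238.8°] simple-harmonic, h=-5: full span → s += -5 → s = 0.0000
seg 3 [238.8°–310.7°] cycloidal, h=10: full span → s += 10 → s = 10.0000
seg 4 [310.7°–339.1°] cycloidal, h=20: θ=336.8° here. β=26.1, B=28.4. 20·(0.9190 − sin(2π·0.9190)/(2π)) = 19.9310 → s = 29.9310
radial distance = base radius + s = 13 + 29.9310 = 42.9310

42.9310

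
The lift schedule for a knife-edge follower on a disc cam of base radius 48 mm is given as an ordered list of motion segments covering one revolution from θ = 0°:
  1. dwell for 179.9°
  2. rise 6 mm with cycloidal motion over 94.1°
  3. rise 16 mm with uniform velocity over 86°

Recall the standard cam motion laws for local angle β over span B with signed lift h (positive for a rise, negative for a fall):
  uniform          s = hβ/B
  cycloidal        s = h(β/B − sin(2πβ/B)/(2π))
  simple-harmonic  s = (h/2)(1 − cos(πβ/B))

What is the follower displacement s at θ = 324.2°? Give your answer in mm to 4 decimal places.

seg 1 [0°–179.9°] dwell: s stays 0.0000
seg 2 [179.9°–274°] cycloidal, h=6: full span → s += 6 → s = 6.0000
seg 3 [274°–360°] uniform, h=16: θ=324.2° here. β=50.2, B=86. 16·50.2/86 = 9.3395 → s = 15.3395

15.3395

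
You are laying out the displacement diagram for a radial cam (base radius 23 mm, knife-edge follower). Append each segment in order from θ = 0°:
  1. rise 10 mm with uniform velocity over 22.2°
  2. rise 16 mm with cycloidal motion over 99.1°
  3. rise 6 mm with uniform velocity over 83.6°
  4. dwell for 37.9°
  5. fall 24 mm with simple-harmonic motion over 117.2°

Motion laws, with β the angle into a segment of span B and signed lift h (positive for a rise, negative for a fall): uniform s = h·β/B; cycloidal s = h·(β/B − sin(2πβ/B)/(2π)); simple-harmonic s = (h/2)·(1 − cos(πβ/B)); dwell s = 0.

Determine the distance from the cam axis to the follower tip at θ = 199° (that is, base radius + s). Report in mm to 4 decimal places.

seg 1 [0°–22.2°] uniform, h=10: full span → s += 10 → s = 10.0000
seg 2 [22.2°–121.3°] cycloidal, h=16: full span → s += 16 → s = 26.0000
seg 3 [121.3°–204.9°] uniform, h=6: θ=199° here. β=77.7, B=83.6. 6·77.7/83.6 = 5.5766 → s = 31.5766
radial distance = base radius + s = 23 + 31.5766 = 54.5766

54.5766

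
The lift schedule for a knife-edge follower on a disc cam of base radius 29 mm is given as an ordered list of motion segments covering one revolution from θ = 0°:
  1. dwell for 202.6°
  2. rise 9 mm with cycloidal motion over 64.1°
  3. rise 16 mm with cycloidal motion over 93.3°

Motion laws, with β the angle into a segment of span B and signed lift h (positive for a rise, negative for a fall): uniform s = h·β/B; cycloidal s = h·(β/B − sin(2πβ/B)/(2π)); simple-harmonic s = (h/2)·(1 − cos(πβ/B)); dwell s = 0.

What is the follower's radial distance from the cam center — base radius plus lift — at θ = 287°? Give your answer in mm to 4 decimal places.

seg 1 [0°–202.6°] dwell: s stays 0.0000
seg 2 [202.6°–266.7°] cycloidal, h=9: full span → s += 9 → s = 9.0000
seg 3 [266.7°–360°] cycloidal, h=16: θ=287° here. β=20.3, B=93.3. 16·(0.2176 − sin(2π·0.2176)/(2π)) = 0.9874 → s = 9.9874
radial distance = base radius + s = 29 + 9.9874 = 38.9874

38.9874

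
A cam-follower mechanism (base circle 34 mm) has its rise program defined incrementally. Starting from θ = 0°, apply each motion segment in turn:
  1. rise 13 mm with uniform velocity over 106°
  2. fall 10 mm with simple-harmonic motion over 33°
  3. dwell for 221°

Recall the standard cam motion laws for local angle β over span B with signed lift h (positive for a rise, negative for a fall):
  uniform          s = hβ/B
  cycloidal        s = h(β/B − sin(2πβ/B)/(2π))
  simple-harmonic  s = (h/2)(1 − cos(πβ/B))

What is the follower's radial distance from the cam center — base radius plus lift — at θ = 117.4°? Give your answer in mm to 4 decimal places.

seg 1 [0°–106°] uniform, h=13: full span → s += 13 → s = 13.0000
seg 2 [106°–139°] simple-harmonic, h=-10: θ=117.4° here. β=11.4, B=33. -10/2·(1 − cos(π·0.3455)) = -2.6667 → s = 10.3333
radial distance = base radius + s = 34 + 10.3333 = 44.3333

44.3333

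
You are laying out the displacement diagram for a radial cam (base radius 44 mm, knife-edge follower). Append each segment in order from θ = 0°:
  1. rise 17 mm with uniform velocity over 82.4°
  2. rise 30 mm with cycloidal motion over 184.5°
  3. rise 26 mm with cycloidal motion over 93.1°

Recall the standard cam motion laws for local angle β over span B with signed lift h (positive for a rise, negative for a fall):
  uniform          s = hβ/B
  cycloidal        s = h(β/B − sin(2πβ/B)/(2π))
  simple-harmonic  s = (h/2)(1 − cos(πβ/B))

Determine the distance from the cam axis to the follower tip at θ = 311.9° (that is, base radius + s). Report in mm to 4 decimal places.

seg 1 [0°–82.4°] uniform, h=17: full span → s += 17 → s = 17.0000
seg 2 [82.4°–266.9°] cycloidal, h=30: full span → s += 30 → s = 47.0000
seg 3 [266.9°–360°] cycloidal, h=26: θ=311.9° here. β=45, B=93.1. 26·(0.4834 − sin(2π·0.4834)/(2π)) = 12.1351 → s = 59.1351
radial distance = base radius + s = 44 + 59.1351 = 103.1351

103.1351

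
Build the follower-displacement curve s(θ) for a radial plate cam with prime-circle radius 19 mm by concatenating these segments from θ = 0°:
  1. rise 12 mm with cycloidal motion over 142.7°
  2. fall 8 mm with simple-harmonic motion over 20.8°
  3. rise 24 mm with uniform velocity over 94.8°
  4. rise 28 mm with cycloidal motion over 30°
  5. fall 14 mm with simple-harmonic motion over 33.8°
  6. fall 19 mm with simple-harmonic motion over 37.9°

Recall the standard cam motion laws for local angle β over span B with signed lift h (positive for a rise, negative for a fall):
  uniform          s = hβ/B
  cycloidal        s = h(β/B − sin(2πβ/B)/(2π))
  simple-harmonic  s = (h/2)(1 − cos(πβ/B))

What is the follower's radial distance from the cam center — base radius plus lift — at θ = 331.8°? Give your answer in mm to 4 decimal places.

seg 1 [0°–142.7°] cycloidal, h=12: full span → s += 12 → s = 12.0000
seg 2 [142.7°–163.5°] simple-harmonic, h=-8: full span → s += -8 → s = 4.0000
seg 3 [163.5°–258.3°] uniform, h=24: full span → s += 24 → s = 28.0000
seg 4 [258.3°–288.3°] cycloidal, h=28: full span → s += 28 → s = 56.0000
seg 5 [288.3°–322.1°] simple-harmonic, h=-14: full span → s += -14 → s = 42.0000
seg 6 [322.1°–360°] simple-harmonic, h=-19: θ=331.8° here. β=9.7, B=37.9. -19/2·(1 − cos(π·0.2559)) = -2.9089 → s = 39.0911
radial distance = base radius + s = 19 + 39.0911 = 58.0911

58.0911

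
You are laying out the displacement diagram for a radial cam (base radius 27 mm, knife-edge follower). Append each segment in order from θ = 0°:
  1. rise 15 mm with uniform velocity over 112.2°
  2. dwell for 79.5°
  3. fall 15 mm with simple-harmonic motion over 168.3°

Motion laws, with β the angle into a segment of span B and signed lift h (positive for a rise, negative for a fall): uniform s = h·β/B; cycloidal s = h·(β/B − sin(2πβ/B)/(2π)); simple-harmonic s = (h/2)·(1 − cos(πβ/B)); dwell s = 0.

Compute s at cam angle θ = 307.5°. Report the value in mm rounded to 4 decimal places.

seg 1 [0°–112.2°] uniform, h=15: full span → s += 15 → s = 15.0000
seg 2 [112.2°–191.7°] dwell: s stays 15.0000
seg 3 [191.7°–360°] simple-harmonic, h=-15: θ=307.5° here. β=115.8, B=168.3. -15/2·(1 − cos(π·0.6881)) = -11.6777 → s = 3.3223

3.3223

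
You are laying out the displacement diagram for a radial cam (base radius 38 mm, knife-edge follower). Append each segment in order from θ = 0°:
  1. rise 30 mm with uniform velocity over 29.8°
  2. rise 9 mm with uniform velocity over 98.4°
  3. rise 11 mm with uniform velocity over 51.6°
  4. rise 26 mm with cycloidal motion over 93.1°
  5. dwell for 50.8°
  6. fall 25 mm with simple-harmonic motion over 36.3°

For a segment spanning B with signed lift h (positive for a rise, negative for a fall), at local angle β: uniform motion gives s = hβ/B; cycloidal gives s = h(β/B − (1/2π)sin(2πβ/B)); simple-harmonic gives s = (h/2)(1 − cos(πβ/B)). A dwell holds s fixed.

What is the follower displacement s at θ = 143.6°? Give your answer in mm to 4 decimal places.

seg 1 [0°–29.8°] uniform, h=30: full span → s += 30 → s = 30.0000
seg 2 [29.8°–128.2°] uniform, h=9: full span → s += 9 → s = 39.0000
seg 3 [128.2°–179.8°] uniform, h=11: θ=143.6° here. β=15.4, B=51.6. 11·15.4/51.6 = 3.2829 → s = 42.2829

42.2829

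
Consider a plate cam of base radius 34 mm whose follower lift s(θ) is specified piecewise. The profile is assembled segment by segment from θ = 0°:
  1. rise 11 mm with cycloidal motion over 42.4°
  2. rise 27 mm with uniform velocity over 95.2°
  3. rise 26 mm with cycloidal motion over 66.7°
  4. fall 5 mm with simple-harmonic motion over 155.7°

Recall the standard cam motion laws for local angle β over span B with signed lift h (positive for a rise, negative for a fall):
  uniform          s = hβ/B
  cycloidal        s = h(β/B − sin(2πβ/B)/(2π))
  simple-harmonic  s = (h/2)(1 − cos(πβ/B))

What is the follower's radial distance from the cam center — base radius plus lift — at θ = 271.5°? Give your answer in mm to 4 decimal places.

seg 1 [0°–42.4°] cycloidal, h=11: full span → s += 11 → s = 11.0000
seg 2 [42.4°–137.6°] uniform, h=27: full span → s += 27 → s = 38.0000
seg 3 [137.6°–204.3°] cycloidal, h=26: full span → s += 26 → s = 64.0000
seg 4 [204.3°–360°] simple-harmonic, h=-5: θ=271.5° here. β=67.2, B=155.7. -5/2·(1 − cos(π·0.4316)) = -1.9669 → s = 62.0331
radial distance = base radius + s = 34 + 62.0331 = 96.0331

96.0331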